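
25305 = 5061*5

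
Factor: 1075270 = 2^1*5^1 * 7^1*15361^1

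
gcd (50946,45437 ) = 7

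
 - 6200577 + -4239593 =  - 10440170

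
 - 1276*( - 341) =435116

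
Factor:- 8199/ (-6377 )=3^2*7^( - 1) = 9/7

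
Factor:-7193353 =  - 163^1*44131^1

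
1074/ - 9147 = -358/3049=-  0.12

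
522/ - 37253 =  - 522/37253 = - 0.01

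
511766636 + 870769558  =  1382536194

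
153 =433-280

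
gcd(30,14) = 2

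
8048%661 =116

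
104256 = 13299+90957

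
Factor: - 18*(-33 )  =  2^1 *3^3*11^1 =594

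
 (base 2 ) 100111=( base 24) 1F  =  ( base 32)17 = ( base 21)1I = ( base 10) 39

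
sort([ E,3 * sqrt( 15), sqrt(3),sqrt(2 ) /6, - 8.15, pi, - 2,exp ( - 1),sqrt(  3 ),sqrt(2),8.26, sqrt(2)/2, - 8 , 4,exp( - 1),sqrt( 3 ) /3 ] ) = [-8.15, - 8,-2,sqrt( 2)/6 , exp( - 1 ),exp( - 1 ),sqrt ( 3 ) /3, sqrt( 2)/2,sqrt(2 ),sqrt(3), sqrt(3 ),E , pi,4,  8.26,3*sqrt( 15)]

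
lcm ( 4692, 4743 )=436356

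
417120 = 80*5214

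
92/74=1+ 9/37 = 1.24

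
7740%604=492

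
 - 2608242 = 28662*( - 91)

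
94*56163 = 5279322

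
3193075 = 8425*379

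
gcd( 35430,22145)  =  5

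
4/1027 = 4/1027 = 0.00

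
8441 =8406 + 35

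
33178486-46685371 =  - 13506885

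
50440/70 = 720 + 4/7 = 720.57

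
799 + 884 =1683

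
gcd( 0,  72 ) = 72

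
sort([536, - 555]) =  [ - 555,536]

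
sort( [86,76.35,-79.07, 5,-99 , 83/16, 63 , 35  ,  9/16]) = [-99, - 79.07,9/16,5,83/16, 35, 63,76.35,86 ]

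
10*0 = 0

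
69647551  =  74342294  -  4694743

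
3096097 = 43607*71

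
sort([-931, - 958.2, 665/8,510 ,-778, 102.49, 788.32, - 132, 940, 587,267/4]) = [ - 958.2, - 931, - 778, - 132,  267/4, 665/8, 102.49 , 510, 587, 788.32,  940 ] 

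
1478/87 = 1478/87=16.99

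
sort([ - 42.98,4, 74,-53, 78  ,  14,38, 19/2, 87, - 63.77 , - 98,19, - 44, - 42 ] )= [ - 98, - 63.77, - 53, - 44, - 42.98, - 42, 4, 19/2, 14, 19, 38, 74, 78,87 ]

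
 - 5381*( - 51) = 274431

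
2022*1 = 2022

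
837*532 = 445284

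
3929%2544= 1385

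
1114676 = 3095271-1980595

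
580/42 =13 + 17/21  =  13.81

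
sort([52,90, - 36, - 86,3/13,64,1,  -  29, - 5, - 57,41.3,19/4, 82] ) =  [  -  86, - 57, - 36,-29, - 5, 3/13, 1,19/4,41.3,52,64,82, 90 ]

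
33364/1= 33364 = 33364.00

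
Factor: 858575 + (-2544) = 11^1*59^1*1319^1  =  856031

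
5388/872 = 6 + 39/218=6.18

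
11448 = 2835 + 8613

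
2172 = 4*543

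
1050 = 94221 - 93171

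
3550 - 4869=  - 1319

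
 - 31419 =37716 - 69135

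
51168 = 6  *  8528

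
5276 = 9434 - 4158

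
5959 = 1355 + 4604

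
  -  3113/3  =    -  1038+ 1/3 = - 1037.67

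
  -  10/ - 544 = 5/272 = 0.02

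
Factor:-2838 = -2^1*3^1*11^1*43^1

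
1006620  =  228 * 4415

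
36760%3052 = 136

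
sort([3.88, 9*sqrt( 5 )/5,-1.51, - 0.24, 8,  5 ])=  [ - 1.51, - 0.24, 3.88,  9*sqrt(5)/5, 5, 8] 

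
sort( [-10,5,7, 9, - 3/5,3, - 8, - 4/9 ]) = [-10 ,-8, - 3/5,- 4/9,3, 5,7 , 9 ]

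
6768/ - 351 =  - 20+28/39 =- 19.28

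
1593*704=1121472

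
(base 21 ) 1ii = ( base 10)837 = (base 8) 1505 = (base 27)140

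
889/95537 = 889/95537= 0.01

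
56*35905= 2010680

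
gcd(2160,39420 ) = 540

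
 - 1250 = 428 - 1678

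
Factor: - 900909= - 3^3 * 61^1*547^1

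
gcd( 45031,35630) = 7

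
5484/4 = 1371 = 1371.00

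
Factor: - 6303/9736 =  - 2^(-3)*3^1  *  11^1*191^1 *1217^( - 1 ) 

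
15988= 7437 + 8551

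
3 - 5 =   -  2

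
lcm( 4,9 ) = 36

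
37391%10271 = 6578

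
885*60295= 53361075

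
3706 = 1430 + 2276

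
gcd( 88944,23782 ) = 2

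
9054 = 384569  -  375515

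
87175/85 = 17435/17 =1025.59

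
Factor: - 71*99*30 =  - 2^1 * 3^3*5^1*11^1*71^1  =  - 210870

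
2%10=2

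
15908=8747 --7161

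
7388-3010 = 4378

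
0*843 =0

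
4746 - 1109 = 3637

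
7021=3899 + 3122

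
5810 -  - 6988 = 12798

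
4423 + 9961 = 14384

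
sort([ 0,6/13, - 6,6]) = [ - 6, 0,6/13,6]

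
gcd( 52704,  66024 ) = 72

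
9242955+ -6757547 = 2485408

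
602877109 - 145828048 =457049061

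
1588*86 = 136568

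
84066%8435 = 8151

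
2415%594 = 39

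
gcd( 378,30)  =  6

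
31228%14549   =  2130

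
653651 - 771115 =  - 117464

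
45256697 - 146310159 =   -  101053462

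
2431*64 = 155584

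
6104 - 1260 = 4844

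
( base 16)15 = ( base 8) 25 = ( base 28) l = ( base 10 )21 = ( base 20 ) 11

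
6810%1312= 250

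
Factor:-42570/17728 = -2^( - 5)*3^2*5^1*11^1*43^1 * 277^( - 1) = -  21285/8864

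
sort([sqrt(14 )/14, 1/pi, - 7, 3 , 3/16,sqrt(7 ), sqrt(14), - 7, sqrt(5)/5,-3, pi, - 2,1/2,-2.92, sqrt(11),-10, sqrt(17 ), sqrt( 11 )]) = [ - 10, -7, - 7, - 3,  -  2.92, - 2, 3/16, sqrt( 14 )/14,  1/pi, sqrt (5)/5, 1/2,sqrt( 7), 3, pi, sqrt( 11 ), sqrt(11), sqrt( 14), sqrt( 17) ] 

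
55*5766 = 317130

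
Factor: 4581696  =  2^6*3^1*7^2  *  487^1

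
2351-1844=507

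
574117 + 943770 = 1517887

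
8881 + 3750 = 12631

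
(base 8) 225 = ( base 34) 4D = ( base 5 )1044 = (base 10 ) 149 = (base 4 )2111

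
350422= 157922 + 192500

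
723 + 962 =1685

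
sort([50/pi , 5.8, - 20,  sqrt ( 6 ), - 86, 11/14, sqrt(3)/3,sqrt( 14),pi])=[ - 86, - 20,  sqrt(3 ) /3, 11/14, sqrt( 6 ), pi , sqrt(14 ),5.8, 50/pi ] 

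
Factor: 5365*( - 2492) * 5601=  - 2^2*3^1*5^1*7^1 * 29^1*37^1*89^1*1867^1 = -  74883017580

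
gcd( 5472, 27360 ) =5472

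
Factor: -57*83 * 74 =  - 2^1*3^1*19^1*37^1*83^1 =- 350094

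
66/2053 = 66/2053 =0.03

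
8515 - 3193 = 5322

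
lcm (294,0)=0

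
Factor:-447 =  - 3^1*149^1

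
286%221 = 65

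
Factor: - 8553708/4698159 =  - 2851236/1566053 = - 2^2*3^2*61^(  -  1) * 25673^(  -  1)*79201^1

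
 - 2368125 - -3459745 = 1091620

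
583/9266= 583/9266=0.06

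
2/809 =2/809 = 0.00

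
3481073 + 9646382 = 13127455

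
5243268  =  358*14646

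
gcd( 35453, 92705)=1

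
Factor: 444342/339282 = 3^(-2 )*61^( - 1)*719^1  =  719/549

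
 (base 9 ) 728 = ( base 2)1001010001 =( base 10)593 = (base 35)gx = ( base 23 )12I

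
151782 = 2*75891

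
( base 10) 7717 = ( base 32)7h5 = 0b1111000100101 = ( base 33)72S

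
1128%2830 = 1128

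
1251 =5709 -4458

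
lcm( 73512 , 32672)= 294048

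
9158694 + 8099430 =17258124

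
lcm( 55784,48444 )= 1840872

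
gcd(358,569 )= 1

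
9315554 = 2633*3538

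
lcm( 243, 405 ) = 1215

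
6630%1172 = 770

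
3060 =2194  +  866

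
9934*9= 89406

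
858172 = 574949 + 283223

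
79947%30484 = 18979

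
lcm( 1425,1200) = 22800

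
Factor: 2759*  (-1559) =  - 4301281 = -  31^1 * 89^1 * 1559^1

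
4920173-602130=4318043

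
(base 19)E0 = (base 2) 100001010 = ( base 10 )266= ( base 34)7S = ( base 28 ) 9E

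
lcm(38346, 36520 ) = 766920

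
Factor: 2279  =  43^1*53^1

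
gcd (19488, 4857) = 3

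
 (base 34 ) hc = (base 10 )590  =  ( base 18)1ee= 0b1001001110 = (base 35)gu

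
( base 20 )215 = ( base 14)42D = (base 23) 1CK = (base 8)1471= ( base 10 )825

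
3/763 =3/763  =  0.00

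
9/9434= 9/9434 = 0.00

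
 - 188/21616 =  - 47/5404 = -  0.01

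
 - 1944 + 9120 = 7176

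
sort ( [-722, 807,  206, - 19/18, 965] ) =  [ - 722, - 19/18, 206, 807, 965 ] 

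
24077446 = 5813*4142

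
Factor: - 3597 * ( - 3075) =3^2*5^2  *  11^1*41^1*109^1 = 11060775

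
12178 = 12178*1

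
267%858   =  267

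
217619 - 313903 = - 96284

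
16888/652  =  25 + 147/163 = 25.90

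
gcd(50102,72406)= 82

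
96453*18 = 1736154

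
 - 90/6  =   - 15 = -  15.00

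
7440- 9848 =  - 2408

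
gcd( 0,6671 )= 6671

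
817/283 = 2 + 251/283=2.89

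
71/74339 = 71/74339=0.00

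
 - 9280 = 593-9873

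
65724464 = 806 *81544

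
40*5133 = 205320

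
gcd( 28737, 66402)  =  279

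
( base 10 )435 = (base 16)1B3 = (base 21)kf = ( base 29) f0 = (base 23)il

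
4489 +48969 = 53458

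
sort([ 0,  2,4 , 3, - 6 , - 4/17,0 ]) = [ - 6, - 4/17,0, 0,2,3,  4]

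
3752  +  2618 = 6370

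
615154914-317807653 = 297347261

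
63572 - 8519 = 55053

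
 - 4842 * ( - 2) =9684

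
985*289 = 284665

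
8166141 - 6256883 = 1909258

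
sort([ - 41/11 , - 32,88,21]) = [-32,  -  41/11, 21, 88 ] 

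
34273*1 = 34273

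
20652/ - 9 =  - 6884/3 = - 2294.67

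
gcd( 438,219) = 219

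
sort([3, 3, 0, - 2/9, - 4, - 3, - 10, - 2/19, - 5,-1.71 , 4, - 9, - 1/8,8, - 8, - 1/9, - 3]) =[ - 10,  -  9 , - 8, - 5,-4, - 3,- 3, - 1.71, -2/9, - 1/8,  -  1/9, - 2/19,0, 3, 3, 4, 8]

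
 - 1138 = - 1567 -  - 429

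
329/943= 329/943 =0.35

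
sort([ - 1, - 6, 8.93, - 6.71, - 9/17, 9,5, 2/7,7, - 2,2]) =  [  -  6.71,-6, - 2, - 1, - 9/17,  2/7, 2,5,7, 8.93, 9]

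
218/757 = 218/757 = 0.29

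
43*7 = 301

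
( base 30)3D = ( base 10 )103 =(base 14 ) 75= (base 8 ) 147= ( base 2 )1100111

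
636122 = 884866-248744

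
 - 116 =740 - 856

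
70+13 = 83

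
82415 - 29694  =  52721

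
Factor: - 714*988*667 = -470523144 = -  2^3*3^1*7^1*13^1*17^1*19^1*23^1 * 29^1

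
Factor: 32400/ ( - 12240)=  - 3^2*5^1*17^( - 1) = - 45/17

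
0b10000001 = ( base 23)5E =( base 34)3r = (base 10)129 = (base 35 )3o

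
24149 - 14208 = 9941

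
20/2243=20/2243 = 0.01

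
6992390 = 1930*3623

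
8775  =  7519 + 1256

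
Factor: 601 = 601^1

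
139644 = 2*69822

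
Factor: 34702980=2^2*3^1*5^1*13^1*44491^1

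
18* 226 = 4068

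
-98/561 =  - 1 + 463/561 =-0.17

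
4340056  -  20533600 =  - 16193544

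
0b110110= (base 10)54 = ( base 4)312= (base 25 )24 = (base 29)1P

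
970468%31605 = 22318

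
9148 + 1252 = 10400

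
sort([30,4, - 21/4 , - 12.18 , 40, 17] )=[ - 12.18, - 21/4, 4,17,  30, 40 ] 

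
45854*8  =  366832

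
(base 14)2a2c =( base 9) 11240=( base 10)7488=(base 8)16500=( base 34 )6g8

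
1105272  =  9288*119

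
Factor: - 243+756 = 513 =3^3*19^1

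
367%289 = 78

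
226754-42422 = 184332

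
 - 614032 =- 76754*8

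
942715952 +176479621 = 1119195573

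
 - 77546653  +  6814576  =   -70732077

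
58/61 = 58/61=0.95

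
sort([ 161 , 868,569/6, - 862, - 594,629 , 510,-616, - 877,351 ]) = [ - 877,-862, - 616 ,-594, 569/6, 161,  351,510,  629, 868]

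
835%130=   55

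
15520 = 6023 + 9497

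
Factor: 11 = 11^1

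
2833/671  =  2833/671 = 4.22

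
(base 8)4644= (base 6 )15232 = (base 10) 2468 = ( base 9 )3342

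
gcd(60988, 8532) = 316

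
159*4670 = 742530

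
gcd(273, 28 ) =7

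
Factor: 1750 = 2^1 * 5^3*7^1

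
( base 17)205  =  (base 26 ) MB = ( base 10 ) 583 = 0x247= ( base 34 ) H5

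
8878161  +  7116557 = 15994718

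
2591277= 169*15333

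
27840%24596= 3244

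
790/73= 10 + 60/73  =  10.82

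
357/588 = 17/28 =0.61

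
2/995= 2/995 = 0.00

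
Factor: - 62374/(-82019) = 2^1*7^( - 1)*13^1 * 2399^1*11717^( - 1 ) 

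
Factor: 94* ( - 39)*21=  - 76986 = - 2^1 * 3^2 * 7^1*13^1*47^1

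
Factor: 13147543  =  37^1*355339^1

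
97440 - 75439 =22001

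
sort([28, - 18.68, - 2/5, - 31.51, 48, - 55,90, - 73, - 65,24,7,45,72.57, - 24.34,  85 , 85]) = [ - 73, - 65,- 55, - 31.51 , - 24.34, - 18.68, - 2/5,7, 24, 28,45,48,  72.57,85, 85,90] 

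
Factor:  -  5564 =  - 2^2*13^1*107^1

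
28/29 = 28/29 = 0.97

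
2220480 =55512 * 40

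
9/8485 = 9/8485  =  0.00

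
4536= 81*56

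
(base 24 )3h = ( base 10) 89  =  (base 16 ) 59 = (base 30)2t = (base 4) 1121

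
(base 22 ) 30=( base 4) 1002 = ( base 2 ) 1000010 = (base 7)123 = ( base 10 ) 66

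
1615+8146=9761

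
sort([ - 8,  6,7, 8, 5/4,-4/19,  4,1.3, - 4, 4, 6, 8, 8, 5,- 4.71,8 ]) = [  -  8, - 4.71,-4,  -  4/19,5/4, 1.3,4, 4, 5,6, 6, 7, 8, 8, 8, 8]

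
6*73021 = 438126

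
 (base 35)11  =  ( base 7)51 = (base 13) 2a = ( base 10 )36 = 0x24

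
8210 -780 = 7430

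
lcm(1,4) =4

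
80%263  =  80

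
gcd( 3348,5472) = 36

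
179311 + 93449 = 272760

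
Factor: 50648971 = 61^1 * 830311^1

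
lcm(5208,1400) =130200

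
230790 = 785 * 294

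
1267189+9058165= 10325354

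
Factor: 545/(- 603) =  - 3^(- 2)*5^1*67^( - 1) * 109^1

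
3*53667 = 161001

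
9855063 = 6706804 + 3148259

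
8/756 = 2/189 = 0.01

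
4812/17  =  4812/17 = 283.06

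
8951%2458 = 1577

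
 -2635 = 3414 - 6049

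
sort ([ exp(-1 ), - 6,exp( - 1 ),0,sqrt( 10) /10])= [ - 6,0,sqrt( 10)/10, exp( - 1 ),exp(-1)] 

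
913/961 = 913/961 = 0.95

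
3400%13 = 7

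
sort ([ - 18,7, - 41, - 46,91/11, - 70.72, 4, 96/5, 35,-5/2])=[ - 70.72,-46, - 41, - 18 , - 5/2, 4,7,91/11, 96/5,35]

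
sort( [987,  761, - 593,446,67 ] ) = [  -  593 , 67, 446,761,987] 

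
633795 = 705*899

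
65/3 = 65/3 = 21.67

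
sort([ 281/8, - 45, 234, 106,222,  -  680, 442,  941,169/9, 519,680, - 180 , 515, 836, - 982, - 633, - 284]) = [ -982, - 680 , -633, - 284, - 180 , - 45, 169/9,281/8,106,222, 234, 442,  515,  519,680,836,941]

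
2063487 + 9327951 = 11391438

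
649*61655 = 40014095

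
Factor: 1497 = 3^1*499^1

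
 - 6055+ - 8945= -15000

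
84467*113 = 9544771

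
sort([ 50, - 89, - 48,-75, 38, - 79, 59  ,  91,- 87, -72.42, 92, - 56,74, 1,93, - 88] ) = [ - 89, - 88, - 87, - 79, - 75, - 72.42, - 56,-48 , 1, 38,50, 59 , 74,91,92,93 ]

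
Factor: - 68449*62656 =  - 2^6*11^1*89^1*68449^1= - 4288740544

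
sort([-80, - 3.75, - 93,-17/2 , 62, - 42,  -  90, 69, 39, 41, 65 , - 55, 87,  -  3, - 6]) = [ - 93,-90, - 80, - 55, - 42, - 17/2,-6, - 3.75 ,- 3, 39, 41,  62, 65, 69, 87 ] 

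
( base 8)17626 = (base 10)8086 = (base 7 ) 32401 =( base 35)6l1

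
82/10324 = 41/5162 = 0.01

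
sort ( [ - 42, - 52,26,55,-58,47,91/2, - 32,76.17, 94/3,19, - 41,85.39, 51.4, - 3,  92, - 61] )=[ - 61 , - 58,-52, - 42, - 41, - 32, - 3,  19,26, 94/3,91/2,47 , 51.4,55,76.17,  85.39,92]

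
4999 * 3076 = 15376924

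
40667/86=40667/86 = 472.87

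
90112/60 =22528/15  =  1501.87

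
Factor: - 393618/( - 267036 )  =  2^( - 1)*7^( - 1) * 11^ ( - 1)*227^1 = 227/154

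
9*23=207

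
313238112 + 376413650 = 689651762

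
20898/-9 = - 2322/1 = - 2322.00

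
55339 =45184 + 10155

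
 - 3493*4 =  - 13972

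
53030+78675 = 131705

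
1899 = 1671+228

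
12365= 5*2473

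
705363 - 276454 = 428909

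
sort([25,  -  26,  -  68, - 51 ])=[ - 68, - 51, - 26, 25 ]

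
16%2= 0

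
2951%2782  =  169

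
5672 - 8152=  - 2480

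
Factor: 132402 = 2^1*3^1*22067^1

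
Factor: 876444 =2^2*3^1*73037^1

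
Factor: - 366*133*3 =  - 2^1*3^2*7^1* 19^1*61^1 = - 146034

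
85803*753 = 64609659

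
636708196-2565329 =634142867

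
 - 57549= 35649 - 93198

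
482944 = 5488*88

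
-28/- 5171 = 28/5171=0.01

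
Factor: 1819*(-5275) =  - 9595225 =- 5^2*17^1*107^1*211^1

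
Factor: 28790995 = 5^1*37^1*155627^1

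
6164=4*1541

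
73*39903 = 2912919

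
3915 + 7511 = 11426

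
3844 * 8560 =32904640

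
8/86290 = 4/43145 = 0.00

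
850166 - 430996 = 419170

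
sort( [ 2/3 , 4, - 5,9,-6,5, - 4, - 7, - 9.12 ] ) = [ - 9.12, - 7, - 6, - 5, -4,2/3,4,5,9]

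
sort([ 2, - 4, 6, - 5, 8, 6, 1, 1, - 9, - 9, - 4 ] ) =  [-9,- 9, - 5,-4, - 4,1, 1,  2,6,  6,8 ]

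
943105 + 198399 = 1141504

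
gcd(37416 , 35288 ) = 8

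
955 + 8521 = 9476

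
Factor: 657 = 3^2*73^1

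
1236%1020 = 216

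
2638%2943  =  2638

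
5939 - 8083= -2144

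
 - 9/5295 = -1 + 1762/1765= -0.00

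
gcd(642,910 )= 2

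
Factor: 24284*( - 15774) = -383055816 = - 2^3*3^1*11^1 * 13^1*239^1* 467^1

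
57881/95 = 57881/95 = 609.27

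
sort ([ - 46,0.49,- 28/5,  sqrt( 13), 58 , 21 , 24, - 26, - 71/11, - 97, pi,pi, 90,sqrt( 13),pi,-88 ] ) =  [ - 97, - 88,  -  46, - 26, - 71/11, - 28/5,0.49, pi,pi,pi,sqrt( 13),sqrt ( 13) , 21, 24, 58,90]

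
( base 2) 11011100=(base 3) 22011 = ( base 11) 190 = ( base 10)220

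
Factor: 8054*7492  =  60340568 = 2^3*1873^1*4027^1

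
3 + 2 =5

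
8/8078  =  4/4039 = 0.00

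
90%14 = 6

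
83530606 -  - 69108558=152639164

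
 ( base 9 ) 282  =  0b11101100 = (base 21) B5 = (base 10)236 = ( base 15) 10B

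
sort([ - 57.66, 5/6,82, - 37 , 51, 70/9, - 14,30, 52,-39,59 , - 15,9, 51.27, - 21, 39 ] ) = [-57.66,-39, - 37, - 21 , - 15, - 14 , 5/6,  70/9 , 9,30, 39, 51 , 51.27, 52, 59, 82] 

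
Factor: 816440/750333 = 2^3  *  3^( - 1 )*5^1*67^(- 1 )*3733^(  -  1 )*20411^1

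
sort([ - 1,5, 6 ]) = [ - 1, 5,6]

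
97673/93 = 1050 + 23/93 =1050.25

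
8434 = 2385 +6049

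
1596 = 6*266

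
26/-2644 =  - 13/1322 = - 0.01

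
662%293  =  76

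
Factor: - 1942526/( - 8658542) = 17^ ( - 1) * 254663^( - 1) * 971263^1 = 971263/4329271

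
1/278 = 1/278 = 0.00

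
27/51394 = 27/51394 = 0.00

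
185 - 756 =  - 571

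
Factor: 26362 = 2^1 * 7^2*269^1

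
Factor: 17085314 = 2^1*109^1*181^1*433^1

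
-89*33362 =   -  2969218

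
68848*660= 45439680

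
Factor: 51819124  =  2^2*7^1 * 1063^1*1741^1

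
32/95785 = 32/95785= 0.00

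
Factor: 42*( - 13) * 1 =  -2^1*3^1*7^1*13^1 = - 546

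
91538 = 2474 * 37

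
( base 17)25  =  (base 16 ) 27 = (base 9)43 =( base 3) 1110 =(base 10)39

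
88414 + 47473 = 135887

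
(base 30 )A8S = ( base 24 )g24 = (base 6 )110524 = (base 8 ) 22064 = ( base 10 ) 9268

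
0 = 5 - 5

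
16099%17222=16099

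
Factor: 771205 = 5^1*17^1 * 43^1 * 211^1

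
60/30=2 = 2.00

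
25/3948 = 25/3948 = 0.01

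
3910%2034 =1876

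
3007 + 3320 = 6327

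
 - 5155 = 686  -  5841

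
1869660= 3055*612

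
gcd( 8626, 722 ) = 38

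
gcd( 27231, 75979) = 1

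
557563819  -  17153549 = 540410270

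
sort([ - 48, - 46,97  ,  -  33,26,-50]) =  [  -  50, - 48, - 46,  -  33,26,97 ] 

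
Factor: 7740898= 2^1*11^1*351859^1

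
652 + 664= 1316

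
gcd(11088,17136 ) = 1008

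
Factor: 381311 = 7^1  *19^1*47^1*61^1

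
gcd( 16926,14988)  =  6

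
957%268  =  153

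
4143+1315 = 5458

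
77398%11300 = 9598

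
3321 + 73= 3394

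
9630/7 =1375 + 5/7 = 1375.71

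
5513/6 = 5513/6 = 918.83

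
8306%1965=446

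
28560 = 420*68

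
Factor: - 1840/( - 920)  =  2= 2^1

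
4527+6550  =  11077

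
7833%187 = 166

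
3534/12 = 294 + 1/2 = 294.50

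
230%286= 230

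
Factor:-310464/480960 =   -  5^( - 1 )*7^2*11^1 *167^( - 1 ) = - 539/835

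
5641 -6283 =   -  642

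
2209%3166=2209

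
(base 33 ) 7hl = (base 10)8205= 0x200d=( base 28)ad1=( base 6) 101553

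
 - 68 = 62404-62472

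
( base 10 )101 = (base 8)145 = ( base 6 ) 245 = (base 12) 85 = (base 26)3n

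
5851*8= 46808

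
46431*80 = 3714480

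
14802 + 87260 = 102062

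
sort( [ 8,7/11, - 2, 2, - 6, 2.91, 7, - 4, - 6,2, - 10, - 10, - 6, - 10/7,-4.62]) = [ - 10, - 10, - 6, - 6, - 6, - 4.62, - 4, - 2,-10/7,  7/11, 2,2, 2.91, 7,8] 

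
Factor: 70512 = 2^4*3^1*13^1*113^1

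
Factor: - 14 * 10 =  - 140=- 2^2* 5^1*7^1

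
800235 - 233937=566298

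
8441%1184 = 153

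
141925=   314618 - 172693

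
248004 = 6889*36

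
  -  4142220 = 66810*(  -  62)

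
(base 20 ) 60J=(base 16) 973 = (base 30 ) 2KJ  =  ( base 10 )2419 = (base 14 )c4b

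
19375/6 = 19375/6= 3229.17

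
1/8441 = 1/8441 = 0.00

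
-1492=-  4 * 373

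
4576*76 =347776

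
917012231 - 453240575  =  463771656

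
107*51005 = 5457535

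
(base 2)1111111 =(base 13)9a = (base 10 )127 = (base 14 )91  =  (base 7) 241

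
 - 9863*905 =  - 8926015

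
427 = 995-568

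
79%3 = 1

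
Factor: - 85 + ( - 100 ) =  - 185 = - 5^1*37^1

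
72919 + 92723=165642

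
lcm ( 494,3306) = 42978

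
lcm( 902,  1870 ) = 76670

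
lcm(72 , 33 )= 792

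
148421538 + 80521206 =228942744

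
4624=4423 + 201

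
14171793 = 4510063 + 9661730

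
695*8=5560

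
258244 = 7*36892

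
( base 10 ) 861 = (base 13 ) 513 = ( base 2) 1101011101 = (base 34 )PB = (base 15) 3C6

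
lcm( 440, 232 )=12760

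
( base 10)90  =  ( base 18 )50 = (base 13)6c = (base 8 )132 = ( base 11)82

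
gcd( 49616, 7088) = 7088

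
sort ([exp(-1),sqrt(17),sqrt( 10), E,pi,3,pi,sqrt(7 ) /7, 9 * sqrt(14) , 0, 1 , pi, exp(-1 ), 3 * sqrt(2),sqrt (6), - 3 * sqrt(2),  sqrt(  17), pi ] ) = [ - 3*sqrt(2),  0,exp( - 1),exp( -1), sqrt(7)/7 , 1, sqrt(6),E,3, pi,pi , pi, pi, sqrt(10 ),sqrt(17 ),sqrt(17),3 * sqrt ( 2),9 * sqrt(14 )]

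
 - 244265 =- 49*4985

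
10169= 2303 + 7866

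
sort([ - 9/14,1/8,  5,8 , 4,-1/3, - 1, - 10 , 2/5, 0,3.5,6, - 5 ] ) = [ - 10, - 5, - 1 , - 9/14,- 1/3,0,1/8 , 2/5,3.5, 4,5, 6,8] 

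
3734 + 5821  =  9555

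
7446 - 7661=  - 215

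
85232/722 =118 + 18/361 = 118.05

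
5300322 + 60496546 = 65796868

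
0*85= 0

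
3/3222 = 1/1074   =  0.00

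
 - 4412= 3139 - 7551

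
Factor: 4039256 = 2^3*13^1*38839^1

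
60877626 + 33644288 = 94521914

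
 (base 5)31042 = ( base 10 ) 2022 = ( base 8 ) 3746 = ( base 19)5B8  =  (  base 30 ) 27C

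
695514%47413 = 31732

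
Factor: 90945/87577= 3^2*5^1*7^( - 1) * 43^1*47^1*12511^( - 1)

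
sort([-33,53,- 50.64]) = [ - 50.64, -33,53] 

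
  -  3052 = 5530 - 8582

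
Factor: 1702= 2^1*23^1*37^1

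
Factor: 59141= 59141^1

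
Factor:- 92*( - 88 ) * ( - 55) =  -445280= - 2^5*5^1* 11^2*23^1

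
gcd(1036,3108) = 1036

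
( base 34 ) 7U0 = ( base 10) 9112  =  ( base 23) h54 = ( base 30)a3m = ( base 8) 21630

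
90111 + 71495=161606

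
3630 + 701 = 4331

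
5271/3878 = 1+ 199/554=1.36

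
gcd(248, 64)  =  8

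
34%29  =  5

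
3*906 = 2718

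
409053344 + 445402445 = 854455789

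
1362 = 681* 2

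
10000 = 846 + 9154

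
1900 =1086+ 814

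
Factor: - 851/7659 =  - 3^( - 2) = - 1/9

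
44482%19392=5698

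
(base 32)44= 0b10000100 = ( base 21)66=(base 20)6c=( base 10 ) 132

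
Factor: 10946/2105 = 26/5 = 2^1*5^ (  -  1 ) * 13^1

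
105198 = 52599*2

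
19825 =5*3965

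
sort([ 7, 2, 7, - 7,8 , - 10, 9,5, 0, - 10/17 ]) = [-10, - 7,  -  10/17,0,2,5, 7, 7, 8, 9 ]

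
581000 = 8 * 72625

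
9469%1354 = 1345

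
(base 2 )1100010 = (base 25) 3N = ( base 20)4i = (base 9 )118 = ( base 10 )98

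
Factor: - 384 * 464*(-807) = 143788032= 2^11*3^2*29^1 * 269^1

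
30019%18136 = 11883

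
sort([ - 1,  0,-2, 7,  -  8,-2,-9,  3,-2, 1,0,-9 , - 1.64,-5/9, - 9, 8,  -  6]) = [-9, -9 , - 9 , -8,-6, - 2,-2, - 2, - 1.64 ,-1 , - 5/9, 0,0, 1, 3 , 7, 8]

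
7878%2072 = 1662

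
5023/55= 5023/55 = 91.33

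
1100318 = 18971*58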